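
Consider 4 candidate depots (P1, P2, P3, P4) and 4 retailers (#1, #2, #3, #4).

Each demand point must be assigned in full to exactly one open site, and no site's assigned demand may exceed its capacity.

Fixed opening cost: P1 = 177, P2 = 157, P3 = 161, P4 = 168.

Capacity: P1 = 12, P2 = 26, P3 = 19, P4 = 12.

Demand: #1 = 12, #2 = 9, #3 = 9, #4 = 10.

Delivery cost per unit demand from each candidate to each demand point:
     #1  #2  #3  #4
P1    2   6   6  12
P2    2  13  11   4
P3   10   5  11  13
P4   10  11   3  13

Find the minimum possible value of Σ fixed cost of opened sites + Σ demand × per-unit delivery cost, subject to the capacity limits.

526

Open {P2, P3}; cheapest assignment that respects the capacities:
  P2 (cap 26, load 22): #1, #4 — cost 12×2 + 10×4 = 64
  P3 (cap 19, load 18): #2, #3 — cost 9×5 + 9×11 = 144
  Shipping 208, fixed 318 → total 526.
  Any other capacity-feasible assignment to {P2, P3} ships for at least 208.
Compare {P2, P3, P4}: its best feasible assignment gives total 622.
Compare {P1, P2, P4}: its best feasible assignment gives total 647.
Every other set of open sites that can feasibly serve all demand totals ≥ 622 even under its best assignment. Minimum: 526.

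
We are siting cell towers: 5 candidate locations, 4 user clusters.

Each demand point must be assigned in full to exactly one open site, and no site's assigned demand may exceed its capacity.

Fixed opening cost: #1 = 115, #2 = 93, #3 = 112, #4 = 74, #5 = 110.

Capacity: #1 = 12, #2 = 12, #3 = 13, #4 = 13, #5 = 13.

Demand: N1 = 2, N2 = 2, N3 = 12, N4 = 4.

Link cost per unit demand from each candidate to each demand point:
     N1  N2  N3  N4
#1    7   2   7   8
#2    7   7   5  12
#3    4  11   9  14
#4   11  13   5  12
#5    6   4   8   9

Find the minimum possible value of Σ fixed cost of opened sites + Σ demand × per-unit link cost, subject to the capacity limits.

299

Open {#1, #4}; cheapest assignment that respects the capacities:
  #1 (cap 12, load 8): N1, N2, N4 — cost 2×7 + 2×2 + 4×8 = 50
  #4 (cap 13, load 12): N3 — cost 12×5 = 60
  Shipping 110, fixed 189 → total 299.
  Any other capacity-feasible assignment to {#1, #4} ships for at least 110.
Compare {#4, #5}: its best feasible assignment gives total 300.
Compare {#2, #4}: its best feasible assignment gives total 303.
Every other set of open sites that can feasibly serve all demand totals ≥ 300 even under its best assignment. Minimum: 299.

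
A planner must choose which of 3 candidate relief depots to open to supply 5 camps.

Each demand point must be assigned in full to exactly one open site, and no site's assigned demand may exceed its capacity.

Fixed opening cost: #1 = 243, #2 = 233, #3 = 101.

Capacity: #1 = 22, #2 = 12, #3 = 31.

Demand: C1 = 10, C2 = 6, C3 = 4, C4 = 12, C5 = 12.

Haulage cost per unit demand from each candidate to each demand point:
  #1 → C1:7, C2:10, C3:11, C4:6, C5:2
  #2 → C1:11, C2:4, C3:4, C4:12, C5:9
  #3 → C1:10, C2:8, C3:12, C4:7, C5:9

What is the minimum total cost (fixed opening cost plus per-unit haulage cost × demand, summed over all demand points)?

Open {#1, #3}; cheapest assignment that respects the capacities:
  #1 (cap 22, load 22): C1, C5 — cost 10×7 + 12×2 = 94
  #3 (cap 31, load 22): C2, C3, C4 — cost 6×8 + 4×12 + 12×7 = 180
  Shipping 274, fixed 344 → total 618.
  Any other capacity-feasible assignment to {#1, #3} ships for at least 274.
Compare {#1, #2, #3}: its best feasible assignment gives total 795.
Every other set of open sites that can feasibly serve all demand totals ≥ 795 even under its best assignment. Minimum: 618.

618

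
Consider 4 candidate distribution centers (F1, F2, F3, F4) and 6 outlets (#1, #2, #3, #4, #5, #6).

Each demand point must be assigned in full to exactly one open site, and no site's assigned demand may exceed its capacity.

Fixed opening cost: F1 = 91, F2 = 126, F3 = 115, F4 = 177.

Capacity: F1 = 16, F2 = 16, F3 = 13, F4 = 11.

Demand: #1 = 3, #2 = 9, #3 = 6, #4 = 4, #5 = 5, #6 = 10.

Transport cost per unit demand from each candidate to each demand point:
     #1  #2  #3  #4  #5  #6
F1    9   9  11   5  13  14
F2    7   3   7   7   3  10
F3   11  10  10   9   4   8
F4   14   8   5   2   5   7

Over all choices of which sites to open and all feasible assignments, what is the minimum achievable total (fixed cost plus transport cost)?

567

Open {F1, F2, F3}; cheapest assignment that respects the capacities:
  F1 (cap 16, load 13): #1, #3, #4 — cost 3×9 + 6×11 + 4×5 = 113
  F2 (cap 16, load 14): #2, #5 — cost 9×3 + 5×3 = 42
  F3 (cap 13, load 10): #6 — cost 10×8 = 80
  Shipping 235, fixed 332 → total 567.
  Any other capacity-feasible assignment to {F1, F2, F3} ships for at least 235.
Compare {F2, F3, F4}: its best feasible assignment gives total 611.
Compare {F1, F2, F4}: its best feasible assignment gives total 619.
Every other set of open sites that can feasibly serve all demand totals ≥ 611 even under its best assignment. Minimum: 567.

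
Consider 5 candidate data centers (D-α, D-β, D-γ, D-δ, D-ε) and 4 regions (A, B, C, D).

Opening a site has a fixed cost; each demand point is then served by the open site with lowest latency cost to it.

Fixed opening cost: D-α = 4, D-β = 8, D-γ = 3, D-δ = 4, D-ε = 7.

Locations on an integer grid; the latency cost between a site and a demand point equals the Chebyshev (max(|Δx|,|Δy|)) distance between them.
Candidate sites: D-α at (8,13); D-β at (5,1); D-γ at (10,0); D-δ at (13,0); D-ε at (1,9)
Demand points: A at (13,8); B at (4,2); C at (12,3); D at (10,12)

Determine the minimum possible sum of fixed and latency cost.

Open {D-α, D-γ}: assign each demand point to its cheapest open site.
  A→D-α 5, B→D-γ 6, C→D-γ 3, D→D-α 2
  latency cost 16, fixed 7 → total 23.
Compare {D-α, D-β, D-γ}: latency cost 11 + fixed 15 = 26.
Compare {D-α, D-β}: latency cost 15 + fixed 12 = 27.
Compare {D-α, D-δ}: latency cost 19 + fixed 8 = 27.
All other subsets cost ≥ 26. Minimum total cost: 23.

23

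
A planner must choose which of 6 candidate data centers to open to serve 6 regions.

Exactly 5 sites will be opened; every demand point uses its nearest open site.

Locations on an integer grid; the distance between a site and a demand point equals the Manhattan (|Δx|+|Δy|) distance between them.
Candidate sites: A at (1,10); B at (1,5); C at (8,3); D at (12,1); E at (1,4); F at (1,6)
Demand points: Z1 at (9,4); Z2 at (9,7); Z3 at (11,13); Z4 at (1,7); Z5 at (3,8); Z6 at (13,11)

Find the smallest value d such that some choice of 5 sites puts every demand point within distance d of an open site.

13

Open {A, B, C, D, E}.
  Farthest demand point is Z3 at distance 13 (to A); all others are ≤ 13.
With {A, B, C, D, F} the worst case is 13.
With {A, B, C, E, F} the worst case is 13.
No size-5 selection achieves below 13.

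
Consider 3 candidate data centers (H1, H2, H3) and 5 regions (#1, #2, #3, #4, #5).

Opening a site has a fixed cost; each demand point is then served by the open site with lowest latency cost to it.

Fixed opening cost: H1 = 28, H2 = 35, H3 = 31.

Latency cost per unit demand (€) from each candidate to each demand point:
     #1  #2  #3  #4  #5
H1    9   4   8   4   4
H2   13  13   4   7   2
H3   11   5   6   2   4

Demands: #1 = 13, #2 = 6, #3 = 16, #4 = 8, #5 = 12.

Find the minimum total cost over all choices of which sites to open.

324

Open {H1, H2}: assign each demand point to its cheapest open site.
  #1→H1 13×9=117, #2→H1 6×4=24, #3→H2 16×4=64, #4→H1 8×4=32, #5→H2 12×2=24
  latency cost 261, fixed 63 → total 324.
Compare {H1, H2, H3}: latency cost 245 + fixed 94 = 339.
Compare {H2, H3}: latency cost 277 + fixed 66 = 343.
Compare {H1, H3}: latency cost 301 + fixed 59 = 360.
All other subsets cost ≥ 339. Minimum total cost: 324.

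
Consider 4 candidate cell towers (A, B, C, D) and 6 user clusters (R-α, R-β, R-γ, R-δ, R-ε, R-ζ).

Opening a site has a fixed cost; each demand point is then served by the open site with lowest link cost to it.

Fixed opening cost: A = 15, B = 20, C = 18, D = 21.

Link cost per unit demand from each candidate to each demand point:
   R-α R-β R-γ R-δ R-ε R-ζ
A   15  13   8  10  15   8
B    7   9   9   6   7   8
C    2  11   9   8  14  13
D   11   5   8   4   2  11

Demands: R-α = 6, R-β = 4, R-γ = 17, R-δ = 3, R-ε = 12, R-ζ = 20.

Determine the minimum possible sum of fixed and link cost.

Open {A, C, D}: assign each demand point to its cheapest open site.
  R-α→C 6×2=12, R-β→D 4×5=20, R-γ→A 17×8=136, R-δ→D 3×4=12, R-ε→D 12×2=24, R-ζ→A 20×8=160
  link cost 364, fixed 54 → total 418.
Compare {B, C, D}: link cost 364 + fixed 59 = 423.
Compare {B, D}: link cost 394 + fixed 41 = 435.
Compare {A, B, C, D}: link cost 364 + fixed 74 = 438.
All other subsets cost ≥ 423. Minimum total cost: 418.

418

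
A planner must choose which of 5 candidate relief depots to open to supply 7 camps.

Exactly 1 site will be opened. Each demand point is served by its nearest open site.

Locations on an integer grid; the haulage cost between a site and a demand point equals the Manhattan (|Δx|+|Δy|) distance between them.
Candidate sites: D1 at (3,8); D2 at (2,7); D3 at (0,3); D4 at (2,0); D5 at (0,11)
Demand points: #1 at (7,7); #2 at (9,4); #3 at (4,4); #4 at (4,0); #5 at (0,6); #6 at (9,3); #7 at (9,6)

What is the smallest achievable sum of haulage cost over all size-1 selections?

51

Open {D2}.
  #1→D2 5, #2→D2 10, #3→D2 5, #4→D2 9, #5→D2 3, #6→D2 11, #7→D2 8  ⇒ total 51.
Compare {D1}: total 53.
Compare {D3}: total 57.
No size-1 selection does better; minimum is 51.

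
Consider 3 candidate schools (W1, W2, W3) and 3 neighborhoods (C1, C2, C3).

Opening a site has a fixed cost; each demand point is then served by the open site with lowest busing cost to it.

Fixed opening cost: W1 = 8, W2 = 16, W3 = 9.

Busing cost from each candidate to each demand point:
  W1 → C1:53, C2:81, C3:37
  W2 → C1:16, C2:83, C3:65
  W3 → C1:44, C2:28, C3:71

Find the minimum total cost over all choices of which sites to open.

Open {W1, W2, W3}: assign each demand point to its cheapest open site.
  C1→W2 16, C2→W3 28, C3→W1 37
  busing cost 81, fixed 33 → total 114.
Compare {W1, W3}: busing cost 109 + fixed 17 = 126.
Compare {W2, W3}: busing cost 109 + fixed 25 = 134.
Compare {W3}: busing cost 143 + fixed 9 = 152.
All other subsets cost ≥ 126. Minimum total cost: 114.

114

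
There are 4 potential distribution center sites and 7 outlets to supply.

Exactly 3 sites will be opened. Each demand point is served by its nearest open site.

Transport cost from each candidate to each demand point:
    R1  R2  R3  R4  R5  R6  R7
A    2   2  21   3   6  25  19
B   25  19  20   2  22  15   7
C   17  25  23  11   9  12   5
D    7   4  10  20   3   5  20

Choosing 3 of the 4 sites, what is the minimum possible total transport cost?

30

Open {A, C, D}.
  R1→A 2, R2→A 2, R3→D 10, R4→A 3, R5→D 3, R6→D 5, R7→C 5  ⇒ total 30.
Compare {A, B, D}: total 31.
Compare {B, C, D}: total 36.
No size-3 selection does better; minimum is 30.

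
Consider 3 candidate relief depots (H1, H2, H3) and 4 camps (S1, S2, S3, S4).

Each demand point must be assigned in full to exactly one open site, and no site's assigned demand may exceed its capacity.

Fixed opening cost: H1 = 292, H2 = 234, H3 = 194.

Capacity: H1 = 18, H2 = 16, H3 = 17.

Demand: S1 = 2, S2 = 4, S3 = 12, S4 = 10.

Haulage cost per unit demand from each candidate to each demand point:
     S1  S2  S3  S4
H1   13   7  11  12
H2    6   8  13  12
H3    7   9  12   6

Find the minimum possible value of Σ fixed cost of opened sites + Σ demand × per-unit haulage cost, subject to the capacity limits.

Open {H2, H3}; cheapest assignment that respects the capacities:
  H2 (cap 16, load 16): S2, S3 — cost 4×8 + 12×13 = 188
  H3 (cap 17, load 12): S1, S4 — cost 2×7 + 10×6 = 74
  Shipping 262, fixed 428 → total 690.
  Any other capacity-feasible assignment to {H2, H3} ships for at least 262.
Compare {H1, H3}: its best feasible assignment gives total 720.
Compare {H1, H2}: its best feasible assignment gives total 818.
Every other set of open sites that can feasibly serve all demand totals ≥ 720 even under its best assignment. Minimum: 690.

690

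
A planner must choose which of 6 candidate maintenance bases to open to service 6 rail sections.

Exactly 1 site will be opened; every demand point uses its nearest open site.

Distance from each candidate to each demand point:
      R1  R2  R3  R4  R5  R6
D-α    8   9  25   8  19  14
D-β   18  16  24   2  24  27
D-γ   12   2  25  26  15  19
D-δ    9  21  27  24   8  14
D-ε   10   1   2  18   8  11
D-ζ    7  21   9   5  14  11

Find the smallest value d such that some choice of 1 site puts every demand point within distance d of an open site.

Open {D-ε}.
  Farthest demand point is R4 at distance 18 (to D-ε); all others are ≤ 18.
With {D-ζ} the worst case is 21.
With {D-α} the worst case is 25.
No size-1 selection achieves below 18.

18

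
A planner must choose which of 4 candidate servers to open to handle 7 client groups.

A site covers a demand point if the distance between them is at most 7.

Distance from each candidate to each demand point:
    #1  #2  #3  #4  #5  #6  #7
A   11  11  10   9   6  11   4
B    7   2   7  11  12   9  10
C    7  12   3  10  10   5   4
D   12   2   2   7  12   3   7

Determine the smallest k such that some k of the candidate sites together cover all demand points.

Coverage sets (demand points within 7 of each site):
  A: {#5, #7}
  B: {#1, #2, #3}
  C: {#1, #3, #6, #7}
  D: {#2, #3, #4, #6, #7}
No 2 sites suffice: every size-2 union leaves at least one demand point uncovered.
But {A, B, D} covers everything, so the minimum is 3.

3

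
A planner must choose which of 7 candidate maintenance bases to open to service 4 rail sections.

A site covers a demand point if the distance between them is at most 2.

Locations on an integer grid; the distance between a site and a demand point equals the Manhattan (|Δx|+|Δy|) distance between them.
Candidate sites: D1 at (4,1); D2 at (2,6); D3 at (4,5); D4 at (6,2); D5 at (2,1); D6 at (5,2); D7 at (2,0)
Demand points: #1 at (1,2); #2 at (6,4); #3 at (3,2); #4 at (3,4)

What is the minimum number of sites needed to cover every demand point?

3

Coverage sets (demand points within 2 of each site):
  D1: {#3}
  D2: {}
  D3: {#4}
  D4: {#2}
  D5: {#1, #3}
  D6: {#3}
  D7: {}
No 2 sites suffice: every size-2 union leaves at least one demand point uncovered.
But {D3, D4, D5} covers everything, so the minimum is 3.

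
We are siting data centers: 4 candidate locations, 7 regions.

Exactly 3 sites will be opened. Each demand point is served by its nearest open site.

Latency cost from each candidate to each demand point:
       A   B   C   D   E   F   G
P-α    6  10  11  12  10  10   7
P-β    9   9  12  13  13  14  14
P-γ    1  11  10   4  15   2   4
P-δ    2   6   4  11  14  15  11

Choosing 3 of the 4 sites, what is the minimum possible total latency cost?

31

Open {P-α, P-γ, P-δ}.
  A→P-γ 1, B→P-δ 6, C→P-δ 4, D→P-γ 4, E→P-α 10, F→P-γ 2, G→P-γ 4  ⇒ total 31.
Compare {P-β, P-γ, P-δ}: total 34.
Compare {P-α, P-β, P-γ}: total 40.
No size-3 selection does better; minimum is 31.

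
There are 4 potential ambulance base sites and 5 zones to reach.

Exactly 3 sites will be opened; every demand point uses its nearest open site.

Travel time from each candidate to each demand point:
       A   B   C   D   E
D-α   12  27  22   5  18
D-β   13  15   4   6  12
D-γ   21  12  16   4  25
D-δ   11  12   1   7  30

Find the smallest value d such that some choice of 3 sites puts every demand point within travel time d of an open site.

12

Open {D-α, D-β, D-γ}.
  Farthest demand point is A at travel time 12 (to D-α); all others are ≤ 12.
With {D-α, D-β, D-δ} the worst case is 12.
With {D-β, D-γ, D-δ} the worst case is 12.
No size-3 selection achieves below 12.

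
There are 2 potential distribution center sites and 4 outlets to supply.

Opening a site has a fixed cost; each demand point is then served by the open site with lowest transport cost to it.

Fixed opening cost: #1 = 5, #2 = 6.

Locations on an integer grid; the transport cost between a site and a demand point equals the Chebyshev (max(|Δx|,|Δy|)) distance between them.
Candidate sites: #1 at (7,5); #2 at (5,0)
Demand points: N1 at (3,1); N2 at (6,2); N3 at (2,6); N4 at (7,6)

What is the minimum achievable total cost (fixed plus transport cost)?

Open {#1}: assign each demand point to its cheapest open site.
  N1→#1 4, N2→#1 3, N3→#1 5, N4→#1 1
  transport cost 13, fixed 5 → total 18.
Compare {#1, #2}: transport cost 10 + fixed 11 = 21.
Compare {#2}: transport cost 16 + fixed 6 = 22.

18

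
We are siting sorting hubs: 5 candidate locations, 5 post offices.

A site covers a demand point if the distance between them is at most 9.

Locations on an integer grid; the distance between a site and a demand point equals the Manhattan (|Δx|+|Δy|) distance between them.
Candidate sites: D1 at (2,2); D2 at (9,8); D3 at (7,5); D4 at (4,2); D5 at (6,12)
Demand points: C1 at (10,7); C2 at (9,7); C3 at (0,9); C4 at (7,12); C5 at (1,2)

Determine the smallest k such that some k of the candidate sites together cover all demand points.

Coverage sets (demand points within 9 of each site):
  D1: {C3, C5}
  D2: {C1, C2, C4}
  D3: {C1, C2, C4, C5}
  D4: {C5}
  D5: {C1, C2, C3, C4}
No single site covers all 5 demand points.
But {D1, D2} covers everything, so the minimum is 2.

2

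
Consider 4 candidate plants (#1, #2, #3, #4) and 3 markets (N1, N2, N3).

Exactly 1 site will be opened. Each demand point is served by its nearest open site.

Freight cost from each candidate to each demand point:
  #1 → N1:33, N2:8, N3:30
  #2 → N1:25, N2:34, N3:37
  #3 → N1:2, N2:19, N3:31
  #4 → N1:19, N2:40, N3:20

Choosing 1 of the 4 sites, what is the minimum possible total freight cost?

Open {#3}.
  N1→#3 2, N2→#3 19, N3→#3 31  ⇒ total 52.
Compare {#1}: total 71.
Compare {#4}: total 79.
No size-1 selection does better; minimum is 52.

52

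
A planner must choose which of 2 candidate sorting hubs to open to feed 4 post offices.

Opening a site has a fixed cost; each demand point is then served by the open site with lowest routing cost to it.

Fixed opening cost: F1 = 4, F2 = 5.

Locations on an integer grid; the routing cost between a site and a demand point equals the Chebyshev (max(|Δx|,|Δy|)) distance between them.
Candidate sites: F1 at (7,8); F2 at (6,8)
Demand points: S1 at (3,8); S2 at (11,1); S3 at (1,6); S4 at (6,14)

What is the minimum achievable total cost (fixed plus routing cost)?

26

Open {F2}: assign each demand point to its cheapest open site.
  S1→F2 3, S2→F2 7, S3→F2 5, S4→F2 6
  routing cost 21, fixed 5 → total 26.
Compare {F1}: routing cost 23 + fixed 4 = 27.
Compare {F1, F2}: routing cost 21 + fixed 9 = 30.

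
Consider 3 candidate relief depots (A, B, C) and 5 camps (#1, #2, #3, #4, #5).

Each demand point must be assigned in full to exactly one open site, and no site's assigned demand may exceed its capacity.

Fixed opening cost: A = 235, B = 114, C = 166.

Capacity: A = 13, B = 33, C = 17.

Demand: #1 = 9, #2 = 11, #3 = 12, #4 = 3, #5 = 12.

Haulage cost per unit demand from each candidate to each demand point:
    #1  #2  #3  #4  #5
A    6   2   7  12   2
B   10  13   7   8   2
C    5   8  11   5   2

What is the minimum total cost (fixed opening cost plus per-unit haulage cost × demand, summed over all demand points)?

Open {B, C}; cheapest assignment that respects the capacities:
  B (cap 33, load 33): #1, #3, #5 — cost 9×10 + 12×7 + 12×2 = 198
  C (cap 17, load 14): #2, #4 — cost 11×8 + 3×5 = 103
  Shipping 301, fixed 280 → total 581.
  Any other capacity-feasible assignment to {B, C} ships for at least 301.
Compare {A, B, C}: its best feasible assignment gives total 705.
Every other set of open sites that can feasibly serve all demand totals ≥ 705 even under its best assignment. Minimum: 581.

581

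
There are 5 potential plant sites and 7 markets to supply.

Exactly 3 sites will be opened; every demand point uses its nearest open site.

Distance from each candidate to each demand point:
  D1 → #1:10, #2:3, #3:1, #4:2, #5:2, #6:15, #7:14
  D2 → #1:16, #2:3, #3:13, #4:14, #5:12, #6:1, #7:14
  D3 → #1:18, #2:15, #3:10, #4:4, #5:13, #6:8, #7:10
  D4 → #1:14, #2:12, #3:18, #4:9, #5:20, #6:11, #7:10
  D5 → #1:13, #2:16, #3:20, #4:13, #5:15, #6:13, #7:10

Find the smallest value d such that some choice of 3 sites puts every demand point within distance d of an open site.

10

Open {D1, D2, D3}.
  Farthest demand point is #1 at distance 10 (to D1); all others are ≤ 10.
With {D1, D2, D4} the worst case is 10.
With {D1, D2, D5} the worst case is 10.
No size-3 selection achieves below 10.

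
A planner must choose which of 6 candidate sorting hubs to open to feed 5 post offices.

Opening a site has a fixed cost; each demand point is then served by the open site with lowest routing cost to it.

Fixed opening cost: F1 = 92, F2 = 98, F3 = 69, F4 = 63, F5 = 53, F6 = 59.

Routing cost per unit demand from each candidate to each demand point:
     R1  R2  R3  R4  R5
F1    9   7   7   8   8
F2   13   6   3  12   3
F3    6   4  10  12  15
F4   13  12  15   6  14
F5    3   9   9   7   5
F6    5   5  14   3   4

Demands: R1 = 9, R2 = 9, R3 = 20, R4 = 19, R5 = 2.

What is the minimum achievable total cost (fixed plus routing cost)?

370

Open {F2, F6}: assign each demand point to its cheapest open site.
  R1→F6 9×5=45, R2→F6 9×5=45, R3→F2 20×3=60, R4→F6 19×3=57, R5→F2 2×3=6
  routing cost 213, fixed 157 → total 370.
Compare {F2, F5, F6}: routing cost 195 + fixed 210 = 405.
Compare {F5, F6}: routing cost 317 + fixed 112 = 429.
Compare {F2, F3, F6}: routing cost 204 + fixed 226 = 430.
All other subsets cost ≥ 405. Minimum total cost: 370.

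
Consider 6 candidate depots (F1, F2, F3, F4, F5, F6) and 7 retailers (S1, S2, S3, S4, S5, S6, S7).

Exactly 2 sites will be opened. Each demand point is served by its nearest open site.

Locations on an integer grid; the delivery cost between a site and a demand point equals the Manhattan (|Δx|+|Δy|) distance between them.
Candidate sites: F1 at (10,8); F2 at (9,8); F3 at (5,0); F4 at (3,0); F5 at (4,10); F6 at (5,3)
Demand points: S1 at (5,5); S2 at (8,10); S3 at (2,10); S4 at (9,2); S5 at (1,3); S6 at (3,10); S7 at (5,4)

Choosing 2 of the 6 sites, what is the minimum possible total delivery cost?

19

Open {F5, F6}.
  S1→F6 2, S2→F5 4, S3→F5 2, S4→F6 5, S5→F6 4, S6→F5 1, S7→F6 1  ⇒ total 19.
Compare {F3, F5}: total 29.
Compare {F2, F6}: total 32.
No size-2 selection does better; minimum is 19.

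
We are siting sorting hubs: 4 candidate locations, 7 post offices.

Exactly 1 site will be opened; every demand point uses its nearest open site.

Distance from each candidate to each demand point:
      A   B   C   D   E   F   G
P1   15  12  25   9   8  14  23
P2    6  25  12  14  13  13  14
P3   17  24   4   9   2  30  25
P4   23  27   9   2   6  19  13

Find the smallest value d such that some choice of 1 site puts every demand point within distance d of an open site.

25

Open {P1}.
  Farthest demand point is C at distance 25 (to P1); all others are ≤ 25.
With {P2} the worst case is 25.
With {P4} the worst case is 27.
No size-1 selection achieves below 25.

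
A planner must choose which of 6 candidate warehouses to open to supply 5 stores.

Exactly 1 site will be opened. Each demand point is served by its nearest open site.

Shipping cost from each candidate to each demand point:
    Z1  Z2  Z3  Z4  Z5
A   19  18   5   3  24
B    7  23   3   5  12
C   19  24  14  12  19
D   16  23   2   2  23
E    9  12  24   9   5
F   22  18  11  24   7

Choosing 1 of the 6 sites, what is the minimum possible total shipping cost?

50

Open {B}.
  Z1→B 7, Z2→B 23, Z3→B 3, Z4→B 5, Z5→B 12  ⇒ total 50.
Compare {E}: total 59.
Compare {D}: total 66.
No size-1 selection does better; minimum is 50.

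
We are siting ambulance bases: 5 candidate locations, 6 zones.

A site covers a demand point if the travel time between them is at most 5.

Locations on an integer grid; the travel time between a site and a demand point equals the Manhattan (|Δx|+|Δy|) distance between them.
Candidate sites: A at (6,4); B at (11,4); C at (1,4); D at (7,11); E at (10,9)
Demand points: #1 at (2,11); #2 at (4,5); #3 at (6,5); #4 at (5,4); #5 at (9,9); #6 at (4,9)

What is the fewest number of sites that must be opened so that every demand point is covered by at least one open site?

Coverage sets (demand points within 5 of each site):
  A: {#2, #3, #4}
  B: {}
  C: {#2, #4}
  D: {#1, #5, #6}
  E: {#5}
No single site covers all 6 demand points.
But {A, D} covers everything, so the minimum is 2.

2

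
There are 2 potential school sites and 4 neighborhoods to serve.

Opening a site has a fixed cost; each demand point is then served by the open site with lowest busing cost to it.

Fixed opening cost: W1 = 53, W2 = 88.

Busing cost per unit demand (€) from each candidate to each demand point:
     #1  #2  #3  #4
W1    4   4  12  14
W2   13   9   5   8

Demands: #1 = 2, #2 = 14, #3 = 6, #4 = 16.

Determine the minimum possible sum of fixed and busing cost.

363

Open {W1, W2}: assign each demand point to its cheapest open site.
  #1→W1 2×4=8, #2→W1 14×4=56, #3→W2 6×5=30, #4→W2 16×8=128
  busing cost 222, fixed 141 → total 363.
Compare {W2}: busing cost 310 + fixed 88 = 398.
Compare {W1}: busing cost 360 + fixed 53 = 413.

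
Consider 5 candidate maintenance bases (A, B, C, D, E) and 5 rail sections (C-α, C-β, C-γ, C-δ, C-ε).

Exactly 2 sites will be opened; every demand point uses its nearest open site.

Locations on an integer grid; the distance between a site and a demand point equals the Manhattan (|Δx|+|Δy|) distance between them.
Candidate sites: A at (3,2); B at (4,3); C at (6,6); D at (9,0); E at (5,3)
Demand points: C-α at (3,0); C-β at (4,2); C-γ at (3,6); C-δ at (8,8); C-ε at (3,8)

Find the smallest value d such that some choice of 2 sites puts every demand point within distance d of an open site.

Open {A, C}.
  Farthest demand point is C-ε at distance 5 (to C); all others are ≤ 5.
With {B, C} the worst case is 5.
With {C, E} the worst case is 5.
No size-2 selection achieves below 5.

5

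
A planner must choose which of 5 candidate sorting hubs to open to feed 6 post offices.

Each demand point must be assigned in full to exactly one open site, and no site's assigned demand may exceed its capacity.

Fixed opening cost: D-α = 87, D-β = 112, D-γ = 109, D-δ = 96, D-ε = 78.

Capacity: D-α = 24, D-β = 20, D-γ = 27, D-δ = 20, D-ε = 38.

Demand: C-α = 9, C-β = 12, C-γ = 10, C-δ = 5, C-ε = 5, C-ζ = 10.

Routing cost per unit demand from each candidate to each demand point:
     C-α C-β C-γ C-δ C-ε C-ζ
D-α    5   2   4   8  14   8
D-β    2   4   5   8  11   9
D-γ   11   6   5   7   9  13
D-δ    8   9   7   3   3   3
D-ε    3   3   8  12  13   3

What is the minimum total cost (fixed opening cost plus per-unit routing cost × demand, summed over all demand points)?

Open {D-δ, D-ε}; cheapest assignment that respects the capacities:
  D-δ (cap 20, load 20): C-γ, C-δ, C-ε — cost 10×7 + 5×3 + 5×3 = 100
  D-ε (cap 38, load 31): C-α, C-β, C-ζ — cost 9×3 + 12×3 + 10×3 = 93
  Shipping 193, fixed 174 → total 367.
  Any other capacity-feasible assignment to {D-δ, D-ε} ships for at least 193.
Compare {D-α, D-ε}: its best feasible assignment gives total 403.
Compare {D-γ, D-ε}: its best feasible assignment gives total 410.
Every other set of open sites that can feasibly serve all demand totals ≥ 403 even under its best assignment. Minimum: 367.

367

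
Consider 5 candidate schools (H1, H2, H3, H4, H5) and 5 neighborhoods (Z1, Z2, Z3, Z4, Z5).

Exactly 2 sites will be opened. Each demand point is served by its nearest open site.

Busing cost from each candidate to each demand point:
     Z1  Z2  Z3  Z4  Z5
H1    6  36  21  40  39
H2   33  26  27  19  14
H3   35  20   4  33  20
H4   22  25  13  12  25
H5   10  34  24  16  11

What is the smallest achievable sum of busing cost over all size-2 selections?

Open {H3, H5}.
  Z1→H5 10, Z2→H3 20, Z3→H3 4, Z4→H5 16, Z5→H5 11  ⇒ total 61.
Compare {H4, H5}: total 71.
Compare {H3, H4}: total 78.
No size-2 selection does better; minimum is 61.

61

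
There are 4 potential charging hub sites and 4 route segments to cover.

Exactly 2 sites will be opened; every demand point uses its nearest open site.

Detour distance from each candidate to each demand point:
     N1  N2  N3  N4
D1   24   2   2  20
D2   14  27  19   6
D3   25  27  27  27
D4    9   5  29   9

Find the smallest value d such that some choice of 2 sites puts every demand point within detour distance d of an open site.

Open {D1, D4}.
  Farthest demand point is N1 at detour distance 9 (to D4); all others are ≤ 9.
With {D1, D2} the worst case is 14.
With {D2, D4} the worst case is 19.
No size-2 selection achieves below 9.

9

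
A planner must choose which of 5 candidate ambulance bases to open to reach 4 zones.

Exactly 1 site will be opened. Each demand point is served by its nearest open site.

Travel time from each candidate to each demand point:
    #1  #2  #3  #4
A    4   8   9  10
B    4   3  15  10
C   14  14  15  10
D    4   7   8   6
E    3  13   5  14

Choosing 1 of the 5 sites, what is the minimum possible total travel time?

Open {D}.
  #1→D 4, #2→D 7, #3→D 8, #4→D 6  ⇒ total 25.
Compare {A}: total 31.
Compare {B}: total 32.
No size-1 selection does better; minimum is 25.

25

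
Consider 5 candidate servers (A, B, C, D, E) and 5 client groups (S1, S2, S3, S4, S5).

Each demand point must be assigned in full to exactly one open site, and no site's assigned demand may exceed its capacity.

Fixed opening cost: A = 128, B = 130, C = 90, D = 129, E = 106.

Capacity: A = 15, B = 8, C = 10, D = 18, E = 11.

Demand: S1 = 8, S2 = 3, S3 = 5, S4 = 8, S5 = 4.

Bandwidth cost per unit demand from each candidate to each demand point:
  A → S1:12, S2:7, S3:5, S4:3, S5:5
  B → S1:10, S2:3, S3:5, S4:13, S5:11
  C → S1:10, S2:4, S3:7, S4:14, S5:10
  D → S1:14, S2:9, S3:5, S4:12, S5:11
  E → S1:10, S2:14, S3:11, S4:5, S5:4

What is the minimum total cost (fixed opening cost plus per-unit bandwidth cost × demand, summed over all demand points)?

Open {A, D}; cheapest assignment that respects the capacities:
  A (cap 15, load 15): S2, S4, S5 — cost 3×7 + 8×3 + 4×5 = 65
  D (cap 18, load 13): S1, S3 — cost 8×14 + 5×5 = 137
  Shipping 202, fixed 257 → total 459.
  Any other capacity-feasible assignment to {A, D} ships for at least 202.
Compare {A, C, E}: its best feasible assignment gives total 495.
Compare {D, E}: its best feasible assignment gives total 498.
Every other set of open sites that can feasibly serve all demand totals ≥ 495 even under its best assignment. Minimum: 459.

459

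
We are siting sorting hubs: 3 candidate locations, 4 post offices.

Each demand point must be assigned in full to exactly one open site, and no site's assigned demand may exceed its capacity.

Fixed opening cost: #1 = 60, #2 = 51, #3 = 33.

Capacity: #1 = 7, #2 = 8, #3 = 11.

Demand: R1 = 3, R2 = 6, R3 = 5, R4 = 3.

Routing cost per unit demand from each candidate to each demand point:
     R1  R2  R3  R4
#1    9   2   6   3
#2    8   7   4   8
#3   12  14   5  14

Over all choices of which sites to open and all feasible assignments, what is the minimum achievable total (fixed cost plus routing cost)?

208

Open {#1, #3}; cheapest assignment that respects the capacities:
  #1 (cap 7, load 6): R2 — cost 6×2 = 12
  #3 (cap 11, load 11): R1, R3, R4 — cost 3×12 + 5×5 + 3×14 = 103
  Shipping 115, fixed 93 → total 208.
  Any other capacity-feasible assignment to {#1, #3} ships for at least 115.
Compare {#2, #3}: its best feasible assignment gives total 229.
Compare {#1, #2, #3}: its best feasible assignment gives total 229.
Every other set of open sites that can feasibly serve all demand totals ≥ 229 even under its best assignment. Minimum: 208.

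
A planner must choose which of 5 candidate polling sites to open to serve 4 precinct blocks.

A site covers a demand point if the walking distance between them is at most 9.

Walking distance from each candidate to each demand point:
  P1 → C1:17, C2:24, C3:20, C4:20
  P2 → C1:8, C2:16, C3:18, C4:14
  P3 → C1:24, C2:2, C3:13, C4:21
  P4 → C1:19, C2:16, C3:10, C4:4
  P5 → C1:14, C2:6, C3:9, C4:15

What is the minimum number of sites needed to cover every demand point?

3

Coverage sets (demand points within 9 of each site):
  P1: {}
  P2: {C1}
  P3: {C2}
  P4: {C4}
  P5: {C2, C3}
No 2 sites suffice: every size-2 union leaves at least one demand point uncovered.
But {P2, P4, P5} covers everything, so the minimum is 3.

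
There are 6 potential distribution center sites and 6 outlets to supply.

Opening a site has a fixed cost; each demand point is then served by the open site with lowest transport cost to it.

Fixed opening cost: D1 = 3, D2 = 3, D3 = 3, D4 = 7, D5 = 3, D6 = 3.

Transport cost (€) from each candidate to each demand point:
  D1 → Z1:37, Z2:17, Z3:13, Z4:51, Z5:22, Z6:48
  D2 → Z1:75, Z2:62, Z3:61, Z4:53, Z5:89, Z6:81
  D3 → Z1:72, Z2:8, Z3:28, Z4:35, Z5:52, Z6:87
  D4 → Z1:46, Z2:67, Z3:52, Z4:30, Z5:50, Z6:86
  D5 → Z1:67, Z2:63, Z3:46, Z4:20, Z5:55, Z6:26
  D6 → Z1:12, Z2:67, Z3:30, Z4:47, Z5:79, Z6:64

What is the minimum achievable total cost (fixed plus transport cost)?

113

Open {D1, D3, D5, D6}: assign each demand point to its cheapest open site.
  Z1→D6 12, Z2→D3 8, Z3→D1 13, Z4→D5 20, Z5→D1 22, Z6→D5 26
  transport cost 101, fixed 12 → total 113.
Compare {D1, D2, D3, D5, D6}: transport cost 101 + fixed 15 = 116.
Compare {D1, D5, D6}: transport cost 110 + fixed 9 = 119.
Compare {D1, D3, D4, D5, D6}: transport cost 101 + fixed 19 = 120.
All other subsets cost ≥ 116. Minimum total cost: 113.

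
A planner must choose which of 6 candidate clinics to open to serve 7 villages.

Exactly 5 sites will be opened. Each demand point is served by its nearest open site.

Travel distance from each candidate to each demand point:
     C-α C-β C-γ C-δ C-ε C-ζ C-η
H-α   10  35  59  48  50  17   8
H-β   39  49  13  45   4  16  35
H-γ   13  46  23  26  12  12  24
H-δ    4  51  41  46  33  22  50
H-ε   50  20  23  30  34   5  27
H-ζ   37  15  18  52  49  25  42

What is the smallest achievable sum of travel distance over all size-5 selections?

Open {H-α, H-β, H-δ, H-ε, H-ζ}.
  C-α→H-δ 4, C-β→H-ζ 15, C-γ→H-β 13, C-δ→H-ε 30, C-ε→H-β 4, C-ζ→H-ε 5, C-η→H-α 8  ⇒ total 79.
Compare {H-α, H-β, H-γ, H-δ, H-ε}: total 80.
Compare {H-α, H-β, H-γ, H-ε, H-ζ}: total 81.
No size-5 selection does better; minimum is 79.

79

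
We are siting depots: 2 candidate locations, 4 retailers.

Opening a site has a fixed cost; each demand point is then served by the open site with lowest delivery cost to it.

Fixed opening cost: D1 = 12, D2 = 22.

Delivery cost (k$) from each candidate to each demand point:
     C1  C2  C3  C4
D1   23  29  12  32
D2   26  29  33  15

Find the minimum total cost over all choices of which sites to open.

108

Open {D1}: assign each demand point to its cheapest open site.
  C1→D1 23, C2→D1 29, C3→D1 12, C4→D1 32
  delivery cost 96, fixed 12 → total 108.
Compare {D1, D2}: delivery cost 79 + fixed 34 = 113.
Compare {D2}: delivery cost 103 + fixed 22 = 125.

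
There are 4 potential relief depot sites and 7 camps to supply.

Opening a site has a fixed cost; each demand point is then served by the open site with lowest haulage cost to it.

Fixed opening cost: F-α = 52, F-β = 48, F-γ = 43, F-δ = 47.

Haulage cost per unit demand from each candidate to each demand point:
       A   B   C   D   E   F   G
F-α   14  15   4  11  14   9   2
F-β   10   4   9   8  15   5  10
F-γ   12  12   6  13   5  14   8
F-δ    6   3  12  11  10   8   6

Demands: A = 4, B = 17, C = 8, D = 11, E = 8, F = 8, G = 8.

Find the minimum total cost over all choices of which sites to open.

467

Open {F-α, F-β, F-γ}: assign each demand point to its cheapest open site.
  A→F-β 4×10=40, B→F-β 17×4=68, C→F-α 8×4=32, D→F-β 11×8=88, E→F-γ 8×5=40, F→F-β 8×5=40, G→F-α 8×2=16
  haulage cost 324, fixed 143 → total 467.
Compare {F-β, F-γ, F-δ}: haulage cost 339 + fixed 138 = 477.
Compare {F-α, F-β, F-δ}: haulage cost 331 + fixed 147 = 478.
Compare {F-β, F-γ}: haulage cost 388 + fixed 91 = 479.
All other subsets cost ≥ 477. Minimum total cost: 467.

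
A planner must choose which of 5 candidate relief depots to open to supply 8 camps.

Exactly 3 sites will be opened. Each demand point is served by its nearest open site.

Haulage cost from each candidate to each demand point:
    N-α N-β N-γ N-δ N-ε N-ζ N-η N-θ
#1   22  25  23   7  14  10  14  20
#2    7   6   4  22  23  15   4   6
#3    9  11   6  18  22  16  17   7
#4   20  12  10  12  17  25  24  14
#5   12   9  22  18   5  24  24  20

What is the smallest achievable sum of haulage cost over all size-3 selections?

Open {#1, #2, #5}.
  N-α→#2 7, N-β→#2 6, N-γ→#2 4, N-δ→#1 7, N-ε→#5 5, N-ζ→#1 10, N-η→#2 4, N-θ→#2 6  ⇒ total 49.
Compare {#1, #2, #3}: total 58.
Compare {#1, #2, #4}: total 58.
No size-3 selection does better; minimum is 49.

49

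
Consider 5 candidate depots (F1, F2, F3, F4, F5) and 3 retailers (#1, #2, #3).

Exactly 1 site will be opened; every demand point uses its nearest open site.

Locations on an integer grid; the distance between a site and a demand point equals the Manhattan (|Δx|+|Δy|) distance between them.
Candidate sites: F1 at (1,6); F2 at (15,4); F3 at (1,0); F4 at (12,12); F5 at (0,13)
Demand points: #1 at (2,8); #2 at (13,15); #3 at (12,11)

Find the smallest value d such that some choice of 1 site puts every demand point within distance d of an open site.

Open {F4}.
  Farthest demand point is #1 at distance 14 (to F4); all others are ≤ 14.
With {F5} the worst case is 15.
With {F2} the worst case is 17.
No size-1 selection achieves below 14.

14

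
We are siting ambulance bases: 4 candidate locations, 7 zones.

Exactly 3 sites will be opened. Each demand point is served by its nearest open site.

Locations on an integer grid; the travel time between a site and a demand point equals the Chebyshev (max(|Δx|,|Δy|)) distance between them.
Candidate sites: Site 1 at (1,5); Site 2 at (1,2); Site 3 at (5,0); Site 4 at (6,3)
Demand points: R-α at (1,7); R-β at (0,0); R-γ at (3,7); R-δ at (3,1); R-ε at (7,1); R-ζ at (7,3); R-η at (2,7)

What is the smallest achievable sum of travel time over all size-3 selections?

Open {Site 1, Site 2, Site 4}.
  R-α→Site 1 2, R-β→Site 2 2, R-γ→Site 1 2, R-δ→Site 2 2, R-ε→Site 4 2, R-ζ→Site 4 1, R-η→Site 1 2  ⇒ total 13.
Compare {Site 1, Site 2, Site 3}: total 15.
Compare {Site 1, Site 3, Site 4}: total 16.
No size-3 selection does better; minimum is 13.

13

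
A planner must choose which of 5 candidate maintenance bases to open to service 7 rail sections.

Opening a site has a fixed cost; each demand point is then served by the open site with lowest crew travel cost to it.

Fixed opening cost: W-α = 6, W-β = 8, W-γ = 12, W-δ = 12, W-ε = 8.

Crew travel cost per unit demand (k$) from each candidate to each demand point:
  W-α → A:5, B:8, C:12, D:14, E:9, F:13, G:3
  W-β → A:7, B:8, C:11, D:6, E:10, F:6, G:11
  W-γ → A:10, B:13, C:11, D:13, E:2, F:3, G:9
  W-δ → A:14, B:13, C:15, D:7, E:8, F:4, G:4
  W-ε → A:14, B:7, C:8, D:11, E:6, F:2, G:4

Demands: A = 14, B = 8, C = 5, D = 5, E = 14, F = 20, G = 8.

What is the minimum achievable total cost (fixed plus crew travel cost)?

Open {W-α, W-β, W-γ, W-ε}: assign each demand point to its cheapest open site.
  A→W-α 14×5=70, B→W-ε 8×7=56, C→W-ε 5×8=40, D→W-β 5×6=30, E→W-γ 14×2=28, F→W-ε 20×2=40, G→W-α 8×3=24
  crew travel cost 288, fixed 34 → total 322.
Compare {W-α, W-γ, W-δ, W-ε}: crew travel cost 293 + fixed 38 = 331.
Compare {W-α, W-β, W-γ, W-δ, W-ε}: crew travel cost 288 + fixed 46 = 334.
Compare {W-α, W-γ, W-ε}: crew travel cost 313 + fixed 26 = 339.
All other subsets cost ≥ 331. Minimum total cost: 322.

322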